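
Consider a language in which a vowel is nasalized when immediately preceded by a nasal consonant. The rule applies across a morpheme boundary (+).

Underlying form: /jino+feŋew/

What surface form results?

[jinõ+feŋẽw]

/o/ after nasal /n/ → [õ]
/e/ after nasal /ŋ/ → [ẽ]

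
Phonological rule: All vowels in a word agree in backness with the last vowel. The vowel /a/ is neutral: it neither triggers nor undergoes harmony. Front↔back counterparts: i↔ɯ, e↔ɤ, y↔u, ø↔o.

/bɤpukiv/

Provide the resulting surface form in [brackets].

[bepykiv]

/ɤ/ harmonizes with /i/ ([-back]) → [e]
/u/ harmonizes with /i/ ([-back]) → [y]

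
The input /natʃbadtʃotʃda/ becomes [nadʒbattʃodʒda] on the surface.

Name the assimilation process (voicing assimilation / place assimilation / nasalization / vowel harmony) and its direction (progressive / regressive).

voicing assimilation, regressive

/tʃ/→[dʒ] /d/→[t] /tʃ/→[dʒ].
Each target copies a feature from the following segment, so the direction is regressive.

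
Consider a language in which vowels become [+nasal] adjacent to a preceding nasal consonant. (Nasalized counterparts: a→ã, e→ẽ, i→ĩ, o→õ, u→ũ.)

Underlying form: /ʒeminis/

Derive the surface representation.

/i/ after nasal /m/ → [ĩ]
/i/ after nasal /n/ → [ĩ]

[ʒemĩnĩs]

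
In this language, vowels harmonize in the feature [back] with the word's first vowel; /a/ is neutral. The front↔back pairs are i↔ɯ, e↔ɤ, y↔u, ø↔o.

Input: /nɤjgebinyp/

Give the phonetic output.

[nɤjgɤbɯnup]

/e/ harmonizes with /ɤ/ ([+back]) → [ɤ]
/i/ harmonizes with /ɤ/ ([+back]) → [ɯ]
/y/ harmonizes with /ɤ/ ([+back]) → [u]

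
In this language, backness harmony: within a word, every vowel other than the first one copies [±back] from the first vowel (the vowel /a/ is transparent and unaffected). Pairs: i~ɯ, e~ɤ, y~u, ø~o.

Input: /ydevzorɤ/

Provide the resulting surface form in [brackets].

/o/ harmonizes with /y/ ([-back]) → [ø]
/ɤ/ harmonizes with /y/ ([-back]) → [e]

[ydevzøre]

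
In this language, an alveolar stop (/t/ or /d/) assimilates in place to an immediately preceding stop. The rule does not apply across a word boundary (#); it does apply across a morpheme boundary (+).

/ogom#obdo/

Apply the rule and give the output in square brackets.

[ogom#obbo]

/d/ after /b/ (labial) → [b]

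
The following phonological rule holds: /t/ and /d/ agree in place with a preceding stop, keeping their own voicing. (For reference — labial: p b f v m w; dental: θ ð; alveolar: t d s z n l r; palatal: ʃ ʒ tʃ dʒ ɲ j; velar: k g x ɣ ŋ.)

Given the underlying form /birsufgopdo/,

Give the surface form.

/d/ after /p/ (labial) → [b]

[birsufgopbo]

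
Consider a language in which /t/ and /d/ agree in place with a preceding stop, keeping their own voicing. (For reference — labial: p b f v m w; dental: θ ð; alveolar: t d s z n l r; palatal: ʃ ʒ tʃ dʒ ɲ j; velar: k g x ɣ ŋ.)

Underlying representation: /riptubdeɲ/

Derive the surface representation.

/t/ after /p/ (labial) → [p]
/d/ after /b/ (labial) → [b]

[rippubbeɲ]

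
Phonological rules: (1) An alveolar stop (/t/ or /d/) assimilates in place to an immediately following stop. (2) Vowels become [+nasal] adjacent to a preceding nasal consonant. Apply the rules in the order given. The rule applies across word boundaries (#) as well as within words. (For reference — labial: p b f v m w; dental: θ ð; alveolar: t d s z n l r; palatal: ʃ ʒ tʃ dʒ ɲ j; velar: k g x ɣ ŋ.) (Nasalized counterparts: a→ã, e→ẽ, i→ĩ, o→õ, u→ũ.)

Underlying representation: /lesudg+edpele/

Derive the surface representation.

[lesugg+ebpele]

Rule 1: /d/ before /g/ (velar) → [g]
Rule 1: /d/ before /p/ (labial) → [b]
After rule 1: lesugg+ebpele
Rule 2: no segment meets the rule's conditions; no change.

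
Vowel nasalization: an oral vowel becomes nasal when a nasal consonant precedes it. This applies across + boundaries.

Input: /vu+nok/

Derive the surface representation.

[vu+nõk]

/o/ after nasal /n/ → [õ]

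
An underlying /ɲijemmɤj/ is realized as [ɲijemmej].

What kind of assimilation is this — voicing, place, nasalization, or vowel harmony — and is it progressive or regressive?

vowel harmony, progressive

/ɤ/→[e].
Vowels agree with the first vowel, so the harmony is progressive.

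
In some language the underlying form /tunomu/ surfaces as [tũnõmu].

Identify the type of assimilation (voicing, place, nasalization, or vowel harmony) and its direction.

/u/→[ũ] /o/→[õ].
Each target copies a feature from the following segment, so the direction is regressive.

nasalization, regressive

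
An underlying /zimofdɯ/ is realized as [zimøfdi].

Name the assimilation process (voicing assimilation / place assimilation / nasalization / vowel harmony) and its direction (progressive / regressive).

/o/→[ø] /ɯ/→[i].
Vowels agree with the first vowel, so the harmony is progressive.

vowel harmony, progressive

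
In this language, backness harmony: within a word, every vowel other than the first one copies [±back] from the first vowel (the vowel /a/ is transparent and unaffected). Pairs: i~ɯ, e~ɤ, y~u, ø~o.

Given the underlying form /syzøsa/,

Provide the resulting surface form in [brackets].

[syzøsa]

no segment meets the rule's conditions; no change.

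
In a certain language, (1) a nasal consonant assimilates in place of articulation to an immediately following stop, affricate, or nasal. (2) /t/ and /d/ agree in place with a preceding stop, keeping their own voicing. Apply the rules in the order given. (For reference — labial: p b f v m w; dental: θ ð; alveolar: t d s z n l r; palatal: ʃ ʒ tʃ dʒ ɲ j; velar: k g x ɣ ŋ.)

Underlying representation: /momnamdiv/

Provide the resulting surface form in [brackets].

Rule 1: /m/ before /n/ (alveolar) → [n]
Rule 1: /m/ before /d/ (alveolar) → [n]
After rule 1: monnandiv
Rule 2: no segment meets the rule's conditions; no change.

[monnandiv]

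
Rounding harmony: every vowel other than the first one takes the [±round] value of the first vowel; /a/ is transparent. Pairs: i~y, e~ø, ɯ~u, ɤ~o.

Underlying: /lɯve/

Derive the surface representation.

[lɯve]

no segment meets the rule's conditions; no change.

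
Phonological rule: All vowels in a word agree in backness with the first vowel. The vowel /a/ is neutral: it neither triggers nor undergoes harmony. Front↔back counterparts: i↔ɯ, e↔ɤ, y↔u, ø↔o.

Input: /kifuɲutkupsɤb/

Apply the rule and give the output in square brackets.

[kifyɲytkypseb]

/u/ harmonizes with /i/ ([-back]) → [y]
/u/ harmonizes with /i/ ([-back]) → [y]
/u/ harmonizes with /i/ ([-back]) → [y]
/ɤ/ harmonizes with /i/ ([-back]) → [e]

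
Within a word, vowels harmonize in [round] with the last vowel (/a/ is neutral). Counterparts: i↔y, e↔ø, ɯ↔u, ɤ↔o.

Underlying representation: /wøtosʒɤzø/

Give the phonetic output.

[wøtosʒozø]

/ɤ/ harmonizes with /ø/ ([+round]) → [o]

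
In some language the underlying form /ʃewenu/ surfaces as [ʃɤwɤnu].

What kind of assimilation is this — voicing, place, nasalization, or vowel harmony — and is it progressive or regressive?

/e/→[ɤ] /e/→[ɤ].
Vowels agree with the last vowel, so the harmony is regressive.

vowel harmony, regressive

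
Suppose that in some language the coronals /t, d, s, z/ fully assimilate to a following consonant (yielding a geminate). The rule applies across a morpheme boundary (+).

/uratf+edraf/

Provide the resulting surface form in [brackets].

/t/ before /f/ → [f] (total assimilation)
/d/ before /r/ → [r] (total assimilation)

[uraff+erraf]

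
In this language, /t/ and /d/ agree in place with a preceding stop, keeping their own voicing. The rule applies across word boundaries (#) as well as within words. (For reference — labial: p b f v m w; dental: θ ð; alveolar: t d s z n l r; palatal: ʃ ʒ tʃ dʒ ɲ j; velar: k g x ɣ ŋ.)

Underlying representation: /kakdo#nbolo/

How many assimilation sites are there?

/d/ after /k/ (velar) → [g]
1 segment changes.

1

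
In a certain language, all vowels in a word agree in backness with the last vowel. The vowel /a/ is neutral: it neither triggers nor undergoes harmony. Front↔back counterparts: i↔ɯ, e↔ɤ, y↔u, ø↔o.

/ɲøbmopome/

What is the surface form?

/o/ harmonizes with /e/ ([-back]) → [ø]
/o/ harmonizes with /e/ ([-back]) → [ø]

[ɲøbmøpøme]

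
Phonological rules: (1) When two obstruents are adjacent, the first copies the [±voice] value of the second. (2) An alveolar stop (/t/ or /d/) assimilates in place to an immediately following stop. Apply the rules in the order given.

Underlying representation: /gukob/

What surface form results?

Rule 1: no segment meets the rule's conditions; no change.
After rule 1: gukob
Rule 2: no segment meets the rule's conditions; no change.

[gukob]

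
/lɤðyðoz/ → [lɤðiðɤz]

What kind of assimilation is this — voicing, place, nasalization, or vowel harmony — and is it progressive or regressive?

/y/→[i] /o/→[ɤ].
Vowels agree with the first vowel, so the harmony is progressive.

vowel harmony, progressive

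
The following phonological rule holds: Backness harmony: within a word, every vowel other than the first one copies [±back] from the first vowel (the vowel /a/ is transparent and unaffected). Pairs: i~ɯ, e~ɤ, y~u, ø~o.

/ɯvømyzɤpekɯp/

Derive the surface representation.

[ɯvomuzɤpɤkɯp]

/ø/ harmonizes with /ɯ/ ([+back]) → [o]
/y/ harmonizes with /ɯ/ ([+back]) → [u]
/e/ harmonizes with /ɯ/ ([+back]) → [ɤ]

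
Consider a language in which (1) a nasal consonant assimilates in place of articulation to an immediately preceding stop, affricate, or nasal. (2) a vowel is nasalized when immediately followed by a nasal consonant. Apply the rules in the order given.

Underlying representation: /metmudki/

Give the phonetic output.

Rule 1: /m/ after /t/ (alveolar) → [n]
After rule 1: metnudki
Rule 2: no segment meets the rule's conditions; no change.

[metnudki]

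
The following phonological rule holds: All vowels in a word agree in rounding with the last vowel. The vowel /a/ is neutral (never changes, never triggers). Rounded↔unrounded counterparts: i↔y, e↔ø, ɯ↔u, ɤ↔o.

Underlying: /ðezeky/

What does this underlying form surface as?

[ðøzøky]

/e/ harmonizes with /y/ ([+round]) → [ø]
/e/ harmonizes with /y/ ([+round]) → [ø]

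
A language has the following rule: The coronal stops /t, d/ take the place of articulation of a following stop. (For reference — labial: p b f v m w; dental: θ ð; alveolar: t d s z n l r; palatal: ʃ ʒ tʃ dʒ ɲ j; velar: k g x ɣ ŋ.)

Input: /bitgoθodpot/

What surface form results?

/t/ before /g/ (velar) → [k]
/d/ before /p/ (labial) → [b]

[bikgoθobpot]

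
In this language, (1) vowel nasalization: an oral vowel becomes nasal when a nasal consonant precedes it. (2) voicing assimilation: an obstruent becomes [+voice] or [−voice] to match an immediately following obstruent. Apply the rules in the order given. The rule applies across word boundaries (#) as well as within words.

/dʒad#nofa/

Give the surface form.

[dʒad#nõfa]

Rule 1: /o/ after nasal /n/ → [õ]
After rule 1: dʒad#nõfa
Rule 2: no segment meets the rule's conditions; no change.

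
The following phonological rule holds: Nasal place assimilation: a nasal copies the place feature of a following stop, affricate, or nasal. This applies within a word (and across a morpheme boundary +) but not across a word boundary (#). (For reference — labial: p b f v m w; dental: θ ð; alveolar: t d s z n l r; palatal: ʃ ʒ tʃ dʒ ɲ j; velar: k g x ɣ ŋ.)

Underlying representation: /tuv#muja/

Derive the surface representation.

no segment meets the rule's conditions; no change.

[tuv#muja]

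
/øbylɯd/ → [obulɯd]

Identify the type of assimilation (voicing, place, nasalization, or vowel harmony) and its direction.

/ø/→[o] /y/→[u].
Vowels agree with the last vowel, so the harmony is regressive.

vowel harmony, regressive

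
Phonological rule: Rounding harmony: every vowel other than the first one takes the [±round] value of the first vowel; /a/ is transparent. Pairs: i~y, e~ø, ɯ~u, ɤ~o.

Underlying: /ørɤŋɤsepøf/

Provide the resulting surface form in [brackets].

[øroŋosøpøf]

/ɤ/ harmonizes with /ø/ ([+round]) → [o]
/ɤ/ harmonizes with /ø/ ([+round]) → [o]
/e/ harmonizes with /ø/ ([+round]) → [ø]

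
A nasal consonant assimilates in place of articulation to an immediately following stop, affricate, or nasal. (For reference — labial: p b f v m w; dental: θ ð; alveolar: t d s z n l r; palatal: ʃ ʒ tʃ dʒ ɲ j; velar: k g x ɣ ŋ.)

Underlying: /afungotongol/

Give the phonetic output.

[afuŋgotoŋgol]

/n/ before /g/ (velar) → [ŋ]
/n/ before /g/ (velar) → [ŋ]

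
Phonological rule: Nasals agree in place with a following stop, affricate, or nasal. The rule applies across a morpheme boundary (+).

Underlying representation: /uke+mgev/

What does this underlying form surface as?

/m/ before /g/ (velar) → [ŋ]

[uke+ŋgev]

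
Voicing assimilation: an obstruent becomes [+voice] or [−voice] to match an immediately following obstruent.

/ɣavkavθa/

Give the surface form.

/v/ before /k/ (voiceless) → [f]
/v/ before /θ/ (voiceless) → [f]

[ɣafkafθa]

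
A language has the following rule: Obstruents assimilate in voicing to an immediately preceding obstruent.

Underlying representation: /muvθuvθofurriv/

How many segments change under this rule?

/θ/ after /v/ (voiced) → [ð]
/θ/ after /v/ (voiced) → [ð]
2 segments change.

2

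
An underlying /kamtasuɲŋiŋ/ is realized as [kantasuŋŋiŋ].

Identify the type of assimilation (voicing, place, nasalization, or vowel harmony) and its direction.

place assimilation, regressive

/m/→[n] /ɲ/→[ŋ].
Each target copies a feature from the following segment, so the direction is regressive.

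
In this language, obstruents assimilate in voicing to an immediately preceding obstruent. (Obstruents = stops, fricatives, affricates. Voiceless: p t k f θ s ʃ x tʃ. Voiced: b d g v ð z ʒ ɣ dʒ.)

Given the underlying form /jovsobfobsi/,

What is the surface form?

/s/ after /v/ (voiced) → [z]
/f/ after /b/ (voiced) → [v]
/s/ after /b/ (voiced) → [z]

[jovzobvobzi]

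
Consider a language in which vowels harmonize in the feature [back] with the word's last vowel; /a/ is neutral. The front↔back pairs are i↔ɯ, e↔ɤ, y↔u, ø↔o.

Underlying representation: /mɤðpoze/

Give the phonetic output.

[meðpøze]

/ɤ/ harmonizes with /e/ ([-back]) → [e]
/o/ harmonizes with /e/ ([-back]) → [ø]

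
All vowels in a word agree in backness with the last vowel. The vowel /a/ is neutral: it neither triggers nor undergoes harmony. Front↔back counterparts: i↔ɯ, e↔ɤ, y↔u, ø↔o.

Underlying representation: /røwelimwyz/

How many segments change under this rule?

No segment meets the rule's conditions.

0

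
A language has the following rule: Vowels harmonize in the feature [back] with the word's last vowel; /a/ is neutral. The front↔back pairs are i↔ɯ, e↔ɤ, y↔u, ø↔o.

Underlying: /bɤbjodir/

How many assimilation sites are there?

2

/ɤ/ harmonizes with /i/ ([-back]) → [e]
/o/ harmonizes with /i/ ([-back]) → [ø]
2 segments change.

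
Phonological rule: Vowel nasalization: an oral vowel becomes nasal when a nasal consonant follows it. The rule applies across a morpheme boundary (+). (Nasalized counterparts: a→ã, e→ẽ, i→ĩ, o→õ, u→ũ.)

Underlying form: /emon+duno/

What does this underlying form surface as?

/e/ before nasal /m/ → [ẽ]
/o/ before nasal /n/ → [õ]
/u/ before nasal /n/ → [ũ]

[ẽmõn+dũno]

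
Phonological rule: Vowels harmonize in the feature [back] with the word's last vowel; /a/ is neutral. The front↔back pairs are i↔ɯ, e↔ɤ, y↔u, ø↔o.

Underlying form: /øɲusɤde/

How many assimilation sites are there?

2

/u/ harmonizes with /e/ ([-back]) → [y]
/ɤ/ harmonizes with /e/ ([-back]) → [e]
2 segments change.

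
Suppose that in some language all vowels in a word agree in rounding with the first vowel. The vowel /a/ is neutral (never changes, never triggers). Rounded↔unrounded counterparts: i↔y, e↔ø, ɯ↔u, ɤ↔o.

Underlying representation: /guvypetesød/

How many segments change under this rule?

2

/e/ harmonizes with /u/ ([+round]) → [ø]
/e/ harmonizes with /u/ ([+round]) → [ø]
2 segments change.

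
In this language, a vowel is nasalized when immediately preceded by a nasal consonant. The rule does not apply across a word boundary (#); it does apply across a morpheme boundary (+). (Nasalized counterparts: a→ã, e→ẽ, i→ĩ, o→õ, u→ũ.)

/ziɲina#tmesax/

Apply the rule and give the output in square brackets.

/i/ after nasal /ɲ/ → [ĩ]
/a/ after nasal /n/ → [ã]
/e/ after nasal /m/ → [ẽ]

[ziɲĩnã#tmẽsax]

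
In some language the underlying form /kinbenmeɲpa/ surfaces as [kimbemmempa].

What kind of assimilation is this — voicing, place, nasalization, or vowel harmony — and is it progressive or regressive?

/n/→[m] /n/→[m] /ɲ/→[m].
Each target copies a feature from the following segment, so the direction is regressive.

place assimilation, regressive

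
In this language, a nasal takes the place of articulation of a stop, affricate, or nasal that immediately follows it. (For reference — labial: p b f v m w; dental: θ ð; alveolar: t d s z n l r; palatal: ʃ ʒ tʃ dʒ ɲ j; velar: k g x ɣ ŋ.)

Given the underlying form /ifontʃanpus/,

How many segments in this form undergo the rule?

2

/n/ before /tʃ/ (palatal) → [ɲ]
/n/ before /p/ (labial) → [m]
2 segments change.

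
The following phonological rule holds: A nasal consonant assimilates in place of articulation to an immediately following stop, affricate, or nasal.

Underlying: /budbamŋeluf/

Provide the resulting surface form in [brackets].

/m/ before /ŋ/ (velar) → [ŋ]

[budbaŋŋeluf]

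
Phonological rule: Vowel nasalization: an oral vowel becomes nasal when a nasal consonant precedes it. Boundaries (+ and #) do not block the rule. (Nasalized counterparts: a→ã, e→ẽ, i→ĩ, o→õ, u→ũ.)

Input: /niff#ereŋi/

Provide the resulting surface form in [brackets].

[nĩff#ereŋĩ]

/i/ after nasal /n/ → [ĩ]
/i/ after nasal /ŋ/ → [ĩ]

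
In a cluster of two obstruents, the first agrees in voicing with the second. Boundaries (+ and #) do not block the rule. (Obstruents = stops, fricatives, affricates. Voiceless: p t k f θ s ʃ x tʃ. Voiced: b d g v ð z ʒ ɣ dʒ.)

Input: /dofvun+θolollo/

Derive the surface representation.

[dovvun+θolollo]

/f/ before /v/ (voiced) → [v]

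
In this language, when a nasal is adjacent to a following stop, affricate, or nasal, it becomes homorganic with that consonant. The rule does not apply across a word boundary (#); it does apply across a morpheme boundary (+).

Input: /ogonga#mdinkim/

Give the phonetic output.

/n/ before /g/ (velar) → [ŋ]
/m/ before /d/ (alveolar) → [n]
/n/ before /k/ (velar) → [ŋ]

[ogoŋga#ndiŋkim]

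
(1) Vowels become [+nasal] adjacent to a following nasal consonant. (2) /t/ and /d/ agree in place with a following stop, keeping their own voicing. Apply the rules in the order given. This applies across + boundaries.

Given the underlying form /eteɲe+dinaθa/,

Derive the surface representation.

Rule 1: /e/ before nasal /ɲ/ → [ẽ]
Rule 1: /i/ before nasal /n/ → [ĩ]
After rule 1: etẽɲe+dĩnaθa
Rule 2: no segment meets the rule's conditions; no change.

[etẽɲe+dĩnaθa]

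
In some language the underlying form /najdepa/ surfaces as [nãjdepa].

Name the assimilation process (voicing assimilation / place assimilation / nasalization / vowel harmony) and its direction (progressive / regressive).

nasalization, progressive

/a/→[ã].
Each target copies a feature from the preceding segment, so the direction is progressive.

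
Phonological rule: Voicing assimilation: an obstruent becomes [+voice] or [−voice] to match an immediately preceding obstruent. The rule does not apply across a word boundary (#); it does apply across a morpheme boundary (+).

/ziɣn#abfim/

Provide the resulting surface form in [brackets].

[ziɣn#abvim]

/f/ after /b/ (voiced) → [v]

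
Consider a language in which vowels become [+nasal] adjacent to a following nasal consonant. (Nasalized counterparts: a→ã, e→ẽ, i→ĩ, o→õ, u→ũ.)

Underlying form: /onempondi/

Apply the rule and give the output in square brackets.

[õnẽmpõndi]

/o/ before nasal /n/ → [õ]
/e/ before nasal /m/ → [ẽ]
/o/ before nasal /n/ → [õ]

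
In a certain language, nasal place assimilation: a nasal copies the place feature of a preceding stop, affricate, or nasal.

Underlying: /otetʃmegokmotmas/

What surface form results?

/m/ after /tʃ/ (palatal) → [ɲ]
/m/ after /k/ (velar) → [ŋ]
/m/ after /t/ (alveolar) → [n]

[otetʃɲegokŋotnas]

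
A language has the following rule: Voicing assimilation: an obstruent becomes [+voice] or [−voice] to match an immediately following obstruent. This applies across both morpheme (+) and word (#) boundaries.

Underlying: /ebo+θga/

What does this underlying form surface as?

/θ/ before /g/ (voiced) → [ð]

[ebo+ðga]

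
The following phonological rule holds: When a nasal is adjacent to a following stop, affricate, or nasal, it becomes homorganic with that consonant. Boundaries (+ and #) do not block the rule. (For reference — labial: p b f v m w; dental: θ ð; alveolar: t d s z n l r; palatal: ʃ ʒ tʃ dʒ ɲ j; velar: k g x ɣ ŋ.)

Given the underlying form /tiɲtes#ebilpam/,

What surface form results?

/ɲ/ before /t/ (alveolar) → [n]

[tintes#ebilpam]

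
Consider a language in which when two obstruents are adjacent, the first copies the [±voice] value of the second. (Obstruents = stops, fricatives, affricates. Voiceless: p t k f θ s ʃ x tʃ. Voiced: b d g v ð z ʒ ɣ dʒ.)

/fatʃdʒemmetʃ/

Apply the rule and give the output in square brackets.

/tʃ/ before /dʒ/ (voiced) → [dʒ]

[fadʒdʒemmetʃ]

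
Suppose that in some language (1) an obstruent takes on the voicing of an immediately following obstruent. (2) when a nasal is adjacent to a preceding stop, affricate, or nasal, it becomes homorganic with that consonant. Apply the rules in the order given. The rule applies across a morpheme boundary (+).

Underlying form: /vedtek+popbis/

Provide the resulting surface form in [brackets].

[vettek+pobbis]

Rule 1: /d/ before /t/ (voiceless) → [t]
Rule 1: /p/ before /b/ (voiced) → [b]
After rule 1: vettek+pobbis
Rule 2: no segment meets the rule's conditions; no change.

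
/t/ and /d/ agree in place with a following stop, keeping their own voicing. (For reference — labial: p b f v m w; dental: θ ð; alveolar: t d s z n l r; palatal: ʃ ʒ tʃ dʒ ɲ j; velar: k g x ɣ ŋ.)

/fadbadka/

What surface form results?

/d/ before /b/ (labial) → [b]
/d/ before /k/ (velar) → [g]

[fabbagka]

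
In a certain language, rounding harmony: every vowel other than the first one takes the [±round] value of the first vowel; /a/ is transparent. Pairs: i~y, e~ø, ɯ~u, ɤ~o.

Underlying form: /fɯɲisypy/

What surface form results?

/y/ harmonizes with /ɯ/ ([-round]) → [i]
/y/ harmonizes with /ɯ/ ([-round]) → [i]

[fɯɲisipi]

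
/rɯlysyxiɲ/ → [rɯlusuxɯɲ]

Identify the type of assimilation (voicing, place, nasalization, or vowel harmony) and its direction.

vowel harmony, progressive

/y/→[u] /y/→[u] /i/→[ɯ].
Vowels agree with the first vowel, so the harmony is progressive.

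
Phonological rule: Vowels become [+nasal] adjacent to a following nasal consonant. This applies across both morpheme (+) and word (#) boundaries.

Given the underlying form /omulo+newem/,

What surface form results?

[õmulõ+newẽm]

/o/ before nasal /m/ → [õ]
/o/ before nasal /n/ → [õ]
/e/ before nasal /m/ → [ẽ]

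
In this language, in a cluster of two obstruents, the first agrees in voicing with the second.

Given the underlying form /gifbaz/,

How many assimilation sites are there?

1

/f/ before /b/ (voiced) → [v]
1 segment changes.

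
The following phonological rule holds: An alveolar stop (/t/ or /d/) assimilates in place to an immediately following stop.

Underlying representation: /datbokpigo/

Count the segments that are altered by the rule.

/t/ before /b/ (labial) → [p]
1 segment changes.

1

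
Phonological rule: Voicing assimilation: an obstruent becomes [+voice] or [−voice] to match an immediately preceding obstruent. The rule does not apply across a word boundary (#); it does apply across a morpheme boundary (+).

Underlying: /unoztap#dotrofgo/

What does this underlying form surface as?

[unozdap#dotrofko]

/t/ after /z/ (voiced) → [d]
/g/ after /f/ (voiceless) → [k]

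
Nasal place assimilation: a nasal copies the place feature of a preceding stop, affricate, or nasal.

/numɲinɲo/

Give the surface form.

[numminno]

/ɲ/ after /m/ (labial) → [m]
/ɲ/ after /n/ (alveolar) → [n]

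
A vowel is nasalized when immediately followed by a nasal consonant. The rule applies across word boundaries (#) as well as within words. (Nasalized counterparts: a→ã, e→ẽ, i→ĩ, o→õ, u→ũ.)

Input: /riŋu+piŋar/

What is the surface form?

[rĩŋu+pĩŋar]

/i/ before nasal /ŋ/ → [ĩ]
/i/ before nasal /ŋ/ → [ĩ]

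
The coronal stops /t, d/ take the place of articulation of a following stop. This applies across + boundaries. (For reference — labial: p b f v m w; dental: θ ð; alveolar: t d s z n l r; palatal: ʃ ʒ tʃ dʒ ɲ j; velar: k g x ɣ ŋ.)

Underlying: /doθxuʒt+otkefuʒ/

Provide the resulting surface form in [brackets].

[doθxuʒt+okkefuʒ]

/t/ before /k/ (velar) → [k]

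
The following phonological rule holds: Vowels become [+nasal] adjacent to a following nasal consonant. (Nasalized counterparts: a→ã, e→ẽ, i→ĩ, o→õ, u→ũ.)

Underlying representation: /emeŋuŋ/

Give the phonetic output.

/e/ before nasal /m/ → [ẽ]
/e/ before nasal /ŋ/ → [ẽ]
/u/ before nasal /ŋ/ → [ũ]

[ẽmẽŋũŋ]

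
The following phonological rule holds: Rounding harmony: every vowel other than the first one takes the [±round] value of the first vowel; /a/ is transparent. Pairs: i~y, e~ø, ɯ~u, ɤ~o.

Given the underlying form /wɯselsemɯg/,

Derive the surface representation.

[wɯselsemɯg]

no segment meets the rule's conditions; no change.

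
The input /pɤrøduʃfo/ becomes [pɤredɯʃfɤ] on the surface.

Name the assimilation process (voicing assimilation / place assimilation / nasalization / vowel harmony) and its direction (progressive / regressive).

vowel harmony, progressive

/ø/→[e] /u/→[ɯ] /o/→[ɤ].
Vowels agree with the first vowel, so the harmony is progressive.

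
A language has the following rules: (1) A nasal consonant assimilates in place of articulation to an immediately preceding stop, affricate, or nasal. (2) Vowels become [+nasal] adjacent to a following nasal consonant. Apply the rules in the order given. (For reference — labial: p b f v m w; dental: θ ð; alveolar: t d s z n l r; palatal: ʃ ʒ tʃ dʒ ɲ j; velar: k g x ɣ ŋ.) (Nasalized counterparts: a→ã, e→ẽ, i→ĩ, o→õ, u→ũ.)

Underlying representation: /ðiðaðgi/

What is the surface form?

[ðiðaðgi]

Rule 1: no segment meets the rule's conditions; no change.
After rule 1: ðiðaðgi
Rule 2: no segment meets the rule's conditions; no change.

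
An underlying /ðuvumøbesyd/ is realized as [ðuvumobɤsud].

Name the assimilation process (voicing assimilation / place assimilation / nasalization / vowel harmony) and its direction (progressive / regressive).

/ø/→[o] /e/→[ɤ] /y/→[u].
Vowels agree with the first vowel, so the harmony is progressive.

vowel harmony, progressive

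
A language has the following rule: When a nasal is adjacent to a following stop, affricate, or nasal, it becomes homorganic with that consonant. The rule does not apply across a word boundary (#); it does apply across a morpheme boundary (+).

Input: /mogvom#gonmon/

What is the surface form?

[mogvom#gommon]

/n/ before /m/ (labial) → [m]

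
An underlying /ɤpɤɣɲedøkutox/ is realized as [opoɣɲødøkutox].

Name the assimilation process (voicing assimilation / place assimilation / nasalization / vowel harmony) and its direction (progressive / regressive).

/ɤ/→[o] /ɤ/→[o] /e/→[ø].
Vowels agree with the last vowel, so the harmony is regressive.

vowel harmony, regressive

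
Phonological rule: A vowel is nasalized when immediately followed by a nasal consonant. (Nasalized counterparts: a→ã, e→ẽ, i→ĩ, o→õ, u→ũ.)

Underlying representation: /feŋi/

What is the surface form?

[fẽŋi]

/e/ before nasal /ŋ/ → [ẽ]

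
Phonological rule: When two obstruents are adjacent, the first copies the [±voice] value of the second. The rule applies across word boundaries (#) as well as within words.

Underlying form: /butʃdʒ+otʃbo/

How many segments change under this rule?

2

/tʃ/ before /dʒ/ (voiced) → [dʒ]
/tʃ/ before /b/ (voiced) → [dʒ]
2 segments change.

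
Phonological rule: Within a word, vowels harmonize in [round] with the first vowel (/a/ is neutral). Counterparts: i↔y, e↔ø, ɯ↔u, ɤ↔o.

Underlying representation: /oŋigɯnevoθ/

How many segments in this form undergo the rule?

3

/i/ harmonizes with /o/ ([+round]) → [y]
/ɯ/ harmonizes with /o/ ([+round]) → [u]
/e/ harmonizes with /o/ ([+round]) → [ø]
3 segments change.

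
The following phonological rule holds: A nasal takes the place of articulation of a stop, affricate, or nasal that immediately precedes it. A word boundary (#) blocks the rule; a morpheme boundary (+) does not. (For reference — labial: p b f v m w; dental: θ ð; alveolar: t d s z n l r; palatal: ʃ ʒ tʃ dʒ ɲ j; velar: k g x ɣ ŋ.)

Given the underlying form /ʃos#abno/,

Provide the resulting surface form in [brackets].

[ʃos#abmo]

/n/ after /b/ (labial) → [m]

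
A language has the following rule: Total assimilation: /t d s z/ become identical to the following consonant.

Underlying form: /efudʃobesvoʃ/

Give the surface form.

[efuʃʃobevvoʃ]

/d/ before /ʃ/ → [ʃ] (total assimilation)
/s/ before /v/ → [v] (total assimilation)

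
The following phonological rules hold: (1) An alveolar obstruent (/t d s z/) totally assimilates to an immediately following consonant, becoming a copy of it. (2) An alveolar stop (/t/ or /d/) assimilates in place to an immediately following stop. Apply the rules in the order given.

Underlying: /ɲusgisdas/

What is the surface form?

[ɲuggiddas]

Rule 1: /s/ before /g/ → [g] (total assimilation)
Rule 1: /s/ before /d/ → [d] (total assimilation)
After rule 1: ɲuggiddas
Rule 2: no segment meets the rule's conditions; no change.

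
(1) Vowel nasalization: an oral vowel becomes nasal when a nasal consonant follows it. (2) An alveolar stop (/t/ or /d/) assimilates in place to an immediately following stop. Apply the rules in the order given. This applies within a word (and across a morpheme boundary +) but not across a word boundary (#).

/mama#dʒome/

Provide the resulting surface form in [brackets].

Rule 1: /a/ before nasal /m/ → [ã]
Rule 1: /o/ before nasal /m/ → [õ]
After rule 1: mãma#dʒõme
Rule 2: no segment meets the rule's conditions; no change.

[mãma#dʒõme]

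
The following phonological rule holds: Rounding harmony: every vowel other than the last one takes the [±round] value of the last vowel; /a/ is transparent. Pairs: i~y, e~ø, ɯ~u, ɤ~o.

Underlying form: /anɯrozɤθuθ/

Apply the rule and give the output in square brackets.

/ɯ/ harmonizes with /u/ ([+round]) → [u]
/ɤ/ harmonizes with /u/ ([+round]) → [o]

[anurozoθuθ]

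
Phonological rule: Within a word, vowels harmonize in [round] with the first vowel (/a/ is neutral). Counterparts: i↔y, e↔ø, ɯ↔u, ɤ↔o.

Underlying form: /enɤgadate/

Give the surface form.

[enɤgadate]

no segment meets the rule's conditions; no change.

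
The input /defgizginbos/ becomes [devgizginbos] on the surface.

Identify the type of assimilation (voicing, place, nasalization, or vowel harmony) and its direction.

/f/→[v].
Each target copies a feature from the following segment, so the direction is regressive.

voicing assimilation, regressive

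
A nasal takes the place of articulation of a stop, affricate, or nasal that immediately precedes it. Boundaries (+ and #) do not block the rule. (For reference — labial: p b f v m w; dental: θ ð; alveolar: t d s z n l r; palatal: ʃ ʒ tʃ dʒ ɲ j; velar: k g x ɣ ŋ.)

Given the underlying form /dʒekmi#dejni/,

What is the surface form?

[dʒekŋi#dejni]

/m/ after /k/ (velar) → [ŋ]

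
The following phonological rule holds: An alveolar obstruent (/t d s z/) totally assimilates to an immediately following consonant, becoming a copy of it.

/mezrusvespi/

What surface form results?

/z/ before /r/ → [r] (total assimilation)
/s/ before /v/ → [v] (total assimilation)
/s/ before /p/ → [p] (total assimilation)

[merruvveppi]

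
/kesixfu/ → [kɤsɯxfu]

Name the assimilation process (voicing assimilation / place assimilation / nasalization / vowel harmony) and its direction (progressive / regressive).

vowel harmony, regressive

/e/→[ɤ] /i/→[ɯ].
Vowels agree with the last vowel, so the harmony is regressive.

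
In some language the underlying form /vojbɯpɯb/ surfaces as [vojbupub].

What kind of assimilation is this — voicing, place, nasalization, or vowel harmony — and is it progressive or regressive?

vowel harmony, progressive

/ɯ/→[u] /ɯ/→[u].
Vowels agree with the first vowel, so the harmony is progressive.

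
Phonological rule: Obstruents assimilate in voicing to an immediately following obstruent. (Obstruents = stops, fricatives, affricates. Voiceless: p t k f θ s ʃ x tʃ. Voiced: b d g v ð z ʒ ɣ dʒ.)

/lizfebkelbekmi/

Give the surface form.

/z/ before /f/ (voiceless) → [s]
/b/ before /k/ (voiceless) → [p]

[lisfepkelbekmi]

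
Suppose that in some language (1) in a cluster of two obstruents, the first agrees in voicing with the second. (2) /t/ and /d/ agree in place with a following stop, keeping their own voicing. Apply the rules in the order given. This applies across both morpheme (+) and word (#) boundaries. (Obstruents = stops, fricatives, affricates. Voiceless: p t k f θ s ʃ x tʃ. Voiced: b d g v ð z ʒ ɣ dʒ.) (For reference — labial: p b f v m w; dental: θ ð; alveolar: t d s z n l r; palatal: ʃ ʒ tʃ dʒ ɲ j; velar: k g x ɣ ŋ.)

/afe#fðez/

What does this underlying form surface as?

[afe#vðez]

Rule 1: /f/ before /ð/ (voiced) → [v]
After rule 1: afe#vðez
Rule 2: no segment meets the rule's conditions; no change.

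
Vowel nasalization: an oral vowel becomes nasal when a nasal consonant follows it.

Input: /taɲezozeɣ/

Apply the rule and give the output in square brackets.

/a/ before nasal /ɲ/ → [ã]

[tãɲezozeɣ]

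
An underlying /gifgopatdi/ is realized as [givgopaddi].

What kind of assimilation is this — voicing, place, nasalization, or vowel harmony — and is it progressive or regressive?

/f/→[v] /t/→[d].
Each target copies a feature from the following segment, so the direction is regressive.

voicing assimilation, regressive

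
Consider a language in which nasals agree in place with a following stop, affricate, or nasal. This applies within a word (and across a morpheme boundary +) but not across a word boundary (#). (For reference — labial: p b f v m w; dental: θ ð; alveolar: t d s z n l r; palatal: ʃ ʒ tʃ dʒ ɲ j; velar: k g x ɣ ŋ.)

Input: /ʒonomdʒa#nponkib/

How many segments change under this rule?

3

/m/ before /dʒ/ (palatal) → [ɲ]
/n/ before /p/ (labial) → [m]
/n/ before /k/ (velar) → [ŋ]
3 segments change.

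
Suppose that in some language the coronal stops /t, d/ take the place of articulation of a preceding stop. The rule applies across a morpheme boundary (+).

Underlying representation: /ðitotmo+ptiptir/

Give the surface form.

[ðitotmo+ppippir]

/t/ after /p/ (labial) → [p]
/t/ after /p/ (labial) → [p]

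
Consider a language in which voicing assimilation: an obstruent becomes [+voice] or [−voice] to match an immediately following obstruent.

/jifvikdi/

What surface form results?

/f/ before /v/ (voiced) → [v]
/k/ before /d/ (voiced) → [g]

[jivvigdi]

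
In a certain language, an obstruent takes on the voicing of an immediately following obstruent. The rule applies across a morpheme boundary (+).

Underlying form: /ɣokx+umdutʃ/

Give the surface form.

[ɣokx+umdutʃ]

no segment meets the rule's conditions; no change.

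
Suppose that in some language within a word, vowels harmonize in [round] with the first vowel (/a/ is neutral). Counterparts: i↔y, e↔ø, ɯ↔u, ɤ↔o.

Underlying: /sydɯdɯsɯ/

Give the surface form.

/ɯ/ harmonizes with /y/ ([+round]) → [u]
/ɯ/ harmonizes with /y/ ([+round]) → [u]
/ɯ/ harmonizes with /y/ ([+round]) → [u]

[sydudusu]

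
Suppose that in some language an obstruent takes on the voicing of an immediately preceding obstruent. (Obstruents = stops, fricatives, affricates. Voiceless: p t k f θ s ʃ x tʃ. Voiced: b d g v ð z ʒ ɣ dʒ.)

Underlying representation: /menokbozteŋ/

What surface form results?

[menokpozdeŋ]

/b/ after /k/ (voiceless) → [p]
/t/ after /z/ (voiced) → [d]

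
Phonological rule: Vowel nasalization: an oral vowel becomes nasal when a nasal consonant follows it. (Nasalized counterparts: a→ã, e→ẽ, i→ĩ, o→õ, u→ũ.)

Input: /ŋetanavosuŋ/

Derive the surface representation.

[ŋetãnavosũŋ]

/a/ before nasal /n/ → [ã]
/u/ before nasal /ŋ/ → [ũ]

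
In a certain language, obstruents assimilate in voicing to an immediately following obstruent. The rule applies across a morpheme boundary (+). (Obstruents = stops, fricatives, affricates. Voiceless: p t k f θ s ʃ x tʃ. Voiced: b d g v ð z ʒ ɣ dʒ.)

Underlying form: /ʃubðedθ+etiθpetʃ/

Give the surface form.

[ʃubðetθ+etiθpetʃ]

/d/ before /θ/ (voiceless) → [t]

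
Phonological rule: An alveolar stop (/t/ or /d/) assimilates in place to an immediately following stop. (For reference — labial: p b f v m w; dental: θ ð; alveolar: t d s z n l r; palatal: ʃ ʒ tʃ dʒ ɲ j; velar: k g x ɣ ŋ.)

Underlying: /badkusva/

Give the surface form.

[bagkusva]

/d/ before /k/ (velar) → [g]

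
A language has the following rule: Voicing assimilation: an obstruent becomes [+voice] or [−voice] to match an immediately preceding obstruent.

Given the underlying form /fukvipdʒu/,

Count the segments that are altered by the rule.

2

/v/ after /k/ (voiceless) → [f]
/dʒ/ after /p/ (voiceless) → [tʃ]
2 segments change.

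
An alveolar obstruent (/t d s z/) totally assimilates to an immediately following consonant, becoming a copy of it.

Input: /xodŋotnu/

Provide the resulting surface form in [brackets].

[xoŋŋonnu]

/d/ before /ŋ/ → [ŋ] (total assimilation)
/t/ before /n/ → [n] (total assimilation)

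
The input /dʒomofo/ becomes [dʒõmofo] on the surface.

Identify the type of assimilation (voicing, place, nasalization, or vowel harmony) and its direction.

/o/→[õ].
Each target copies a feature from the following segment, so the direction is regressive.

nasalization, regressive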